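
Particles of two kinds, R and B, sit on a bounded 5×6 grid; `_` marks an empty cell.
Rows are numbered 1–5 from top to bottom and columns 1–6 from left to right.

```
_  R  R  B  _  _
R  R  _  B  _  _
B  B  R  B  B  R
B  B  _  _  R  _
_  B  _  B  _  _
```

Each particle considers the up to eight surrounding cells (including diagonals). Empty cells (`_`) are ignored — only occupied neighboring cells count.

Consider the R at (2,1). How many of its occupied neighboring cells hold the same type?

2

Occupied neighbors of (2,1): (1,2)=R, (2,2)=R, (3,1)=B, (3,2)=B.
Same type (R): 2 of 4.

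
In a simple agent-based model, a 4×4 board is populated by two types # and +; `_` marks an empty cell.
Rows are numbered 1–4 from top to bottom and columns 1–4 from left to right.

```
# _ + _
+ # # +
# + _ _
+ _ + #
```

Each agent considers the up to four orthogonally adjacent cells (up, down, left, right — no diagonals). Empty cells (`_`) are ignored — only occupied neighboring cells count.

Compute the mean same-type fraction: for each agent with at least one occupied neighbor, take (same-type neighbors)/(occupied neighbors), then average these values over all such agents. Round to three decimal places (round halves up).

0.061

Row 1: (1,1)# 0/1 · (1,3)+ 0/1
Row 2: (2,1)+ 0/3 · (2,2)# 1/3 · (2,3)# 1/3 · (2,4)+ 0/1
Row 3: (3,1)# 0/3 · (3,2)+ 0/2
Row 4: (4,1)+ 0/1 · (4,3)+ 0/1 · (4,4)# 0/1
Sum over 11 agents: 0/1 + 0/1 + 0/3 + 1/3 + 1/3 + 0/1 + 0/3 + 0/2 + 0/1 + 0/1 + 0/1 = 2/3; mean = 2/3 ÷ 11 = 2/33 = 0.060606… → 0.061.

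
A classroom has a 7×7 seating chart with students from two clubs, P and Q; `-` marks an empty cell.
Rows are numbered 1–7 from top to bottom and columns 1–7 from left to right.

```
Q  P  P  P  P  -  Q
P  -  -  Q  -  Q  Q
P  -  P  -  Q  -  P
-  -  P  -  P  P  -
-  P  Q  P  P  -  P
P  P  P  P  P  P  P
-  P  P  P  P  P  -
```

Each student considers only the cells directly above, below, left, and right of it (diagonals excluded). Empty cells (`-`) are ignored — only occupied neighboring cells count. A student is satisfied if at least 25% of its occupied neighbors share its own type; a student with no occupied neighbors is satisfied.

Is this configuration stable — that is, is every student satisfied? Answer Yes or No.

Row 1: (1,1)Q 0/2 not · (1,2)P 1/2 satisfied · (1,3)P 2/2 satisfied · (1,4)P 2/3 satisfied · (1,5)P 1/1 satisfied · (1,7)Q 1/1 satisfied
Row 2: (2,1)P 1/2 satisfied · (2,4)Q 0/1 not · (2,6)Q 1/1 satisfied · (2,7)Q 2/3 satisfied
Row 3: (3,1)P 1/1 satisfied · (3,3)P 1/1 satisfied · (3,5)Q 0/1 not · (3,7)P 0/1 not
Row 4: (4,3)P 1/2 satisfied · (4,5)P 2/3 satisfied · (4,6)P 1/1 satisfied
Row 5: (5,2)P 1/2 satisfied · (5,3)Q 0/4 not · (5,4)P 2/3 satisfied · (5,5)P 3/3 satisfied · (5,7)P 1/1 satisfied
Row 6: (6,1)P 1/1 satisfied · (6,2)P 4/4 satisfied · (6,3)P 3/4 satisfied · (6,4)P 4/4 satisfied · (6,5)P 4/4 satisfied · (6,6)P 3/3 satisfied · (6,7)P 2/2 satisfied
Row 7: (7,2)P 2/2 satisfied · (7,3)P 3/3 satisfied · (7,4)P 3/3 satisfied · (7,5)P 3/3 satisfied · (7,6)P 2/2 satisfied
For instance (1,1) has only 0/2 same-type neighbors, below 1/4.

No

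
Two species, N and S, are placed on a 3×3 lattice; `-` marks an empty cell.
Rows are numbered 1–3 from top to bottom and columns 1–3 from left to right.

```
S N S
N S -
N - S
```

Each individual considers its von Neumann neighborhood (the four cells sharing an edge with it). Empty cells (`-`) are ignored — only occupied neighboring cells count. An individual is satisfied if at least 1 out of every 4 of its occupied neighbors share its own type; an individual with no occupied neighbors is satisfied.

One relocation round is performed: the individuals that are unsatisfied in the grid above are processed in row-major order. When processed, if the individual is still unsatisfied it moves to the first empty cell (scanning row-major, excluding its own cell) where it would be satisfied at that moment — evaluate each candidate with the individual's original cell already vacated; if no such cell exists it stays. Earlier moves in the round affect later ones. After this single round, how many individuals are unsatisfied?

0

Initially unsatisfied (in order): (1,1), (1,2), (1,3), (2,2).
  (1,1) → (2,3).
  (1,2) → (1,1).
  (1,3): now satisfied by earlier moves; stays.
  (2,2): now satisfied by earlier moves; stays.
Resulting grid:
N - S
N S S
N - S
All satisfied now.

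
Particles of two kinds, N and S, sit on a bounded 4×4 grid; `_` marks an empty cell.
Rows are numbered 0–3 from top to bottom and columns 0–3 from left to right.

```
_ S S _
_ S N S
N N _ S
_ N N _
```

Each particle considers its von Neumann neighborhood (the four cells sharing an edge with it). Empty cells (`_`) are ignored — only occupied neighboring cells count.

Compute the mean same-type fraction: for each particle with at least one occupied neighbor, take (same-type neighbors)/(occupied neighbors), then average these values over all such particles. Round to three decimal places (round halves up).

0.700

(0,1)S 2/2
(0,2)S 1/2
(1,1)S 1/3
(1,2)N 0/3
(1,3)S 1/2
(2,0)N 1/1
(2,1)N 2/3
(2,3)S 1/1
(3,1)N 2/2
(3,2)N 1/1
Sum over 10 particles: 2/2 + 1/2 + 1/3 + 0/3 + 1/2 + 1/1 + 2/3 + 1/1 + 2/2 + 1/1 = 7; mean = 7 ÷ 10 = 7/10 = 0.7 → 0.700.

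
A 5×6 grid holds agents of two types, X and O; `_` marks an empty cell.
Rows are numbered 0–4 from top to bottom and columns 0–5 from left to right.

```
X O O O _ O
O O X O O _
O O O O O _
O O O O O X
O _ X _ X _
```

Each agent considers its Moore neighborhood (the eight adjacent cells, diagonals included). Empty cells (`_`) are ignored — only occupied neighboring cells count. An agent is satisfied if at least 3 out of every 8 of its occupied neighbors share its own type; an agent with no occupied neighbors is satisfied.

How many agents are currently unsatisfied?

5

Row 0: (0,0)X 0/3 unhappy · (0,1)O 3/5 ok · (0,2)O 4/5 ok · (0,3)O 3/4 ok · (0,5)O 1/1 ok
Row 1: (1,0)O 4/5 ok · (1,1)O 6/8 ok · (1,2)X 0/8 unhappy · (1,3)O 6/7 ok · (1,4)O 5/5 ok
Row 2: (2,0)O 5/5 ok · (2,1)O 7/8 ok · (2,2)O 7/8 ok · (2,3)O 7/8 ok · (2,4)O 5/6 ok
Row 3: (3,0)O 4/4 ok · (3,1)O 6/7 ok · (3,2)O 5/6 ok · (3,3)O 5/7 ok · (3,4)O 3/5 ok · (3,5)X 1/3 unhappy
Row 4: (4,0)O 2/2 ok · (4,2)X 0/3 unhappy · (4,4)X 1/3 unhappy
Unsatisfied: (0,0), (1,2), (3,5), (4,2), (4,4) — 5 in total.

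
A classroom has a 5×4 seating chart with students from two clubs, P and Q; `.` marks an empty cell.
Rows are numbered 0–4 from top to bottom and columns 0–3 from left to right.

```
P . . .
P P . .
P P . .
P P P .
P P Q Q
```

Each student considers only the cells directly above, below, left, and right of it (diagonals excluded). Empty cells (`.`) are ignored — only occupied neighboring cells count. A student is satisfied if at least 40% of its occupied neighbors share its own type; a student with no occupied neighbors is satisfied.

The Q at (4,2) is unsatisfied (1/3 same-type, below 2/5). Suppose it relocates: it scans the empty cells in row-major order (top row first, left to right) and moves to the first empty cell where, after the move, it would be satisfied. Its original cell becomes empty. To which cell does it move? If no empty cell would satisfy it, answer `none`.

(0,2)

Vacating (4,2). Empty cells in order:
  (0,1): 0/2 same-type → still unsatisfied.
  (0,2): 0/0 same-type → satisfied — stop here.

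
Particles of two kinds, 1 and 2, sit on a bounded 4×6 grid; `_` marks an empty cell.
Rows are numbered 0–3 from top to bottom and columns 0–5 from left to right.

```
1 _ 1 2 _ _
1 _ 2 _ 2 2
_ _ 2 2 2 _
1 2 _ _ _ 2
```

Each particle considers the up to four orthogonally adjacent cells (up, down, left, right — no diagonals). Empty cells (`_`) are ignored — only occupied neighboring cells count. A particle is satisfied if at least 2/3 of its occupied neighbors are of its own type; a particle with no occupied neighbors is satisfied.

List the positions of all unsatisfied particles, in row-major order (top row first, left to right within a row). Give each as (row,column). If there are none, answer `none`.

(0,2), (0,3), (1,2), (3,0), (3,1)

(0,0)1 1/1 satisfied
(0,2)1 0/2 not
(0,3)2 0/1 not
(1,0)1 1/1 satisfied
(1,2)2 1/2 not
(1,4)2 2/2 satisfied
(1,5)2 1/1 satisfied
(2,2)2 2/2 satisfied
(2,3)2 2/2 satisfied
(2,4)2 2/2 satisfied
(3,0)1 0/1 not
(3,1)2 0/1 not
(3,5)2 0/0 satisfied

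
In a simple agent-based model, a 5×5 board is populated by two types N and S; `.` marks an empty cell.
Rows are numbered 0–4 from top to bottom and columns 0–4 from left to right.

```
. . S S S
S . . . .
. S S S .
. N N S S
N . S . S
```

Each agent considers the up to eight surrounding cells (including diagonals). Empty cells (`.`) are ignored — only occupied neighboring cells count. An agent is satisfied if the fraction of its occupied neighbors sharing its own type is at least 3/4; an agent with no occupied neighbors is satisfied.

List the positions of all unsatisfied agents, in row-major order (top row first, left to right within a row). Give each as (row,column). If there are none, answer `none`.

(2,1), (2,2), (3,1), (3,2), (4,2)

Row 0: (0,2)S 1/1 ok · (0,3)S 2/2 ok · (0,4)S 1/1 ok
Row 1: (1,0)S 1/1 ok
Row 2: (2,1)S 2/4 unhappy · (2,2)S 3/5 unhappy · (2,3)S 3/4 ok
Row 3: (3,1)N 2/5 unhappy · (3,2)N 1/6 unhappy · (3,3)S 5/6 ok · (3,4)S 3/3 ok
Row 4: (4,0)N 1/1 ok · (4,2)S 1/3 unhappy · (4,4)S 2/2 ok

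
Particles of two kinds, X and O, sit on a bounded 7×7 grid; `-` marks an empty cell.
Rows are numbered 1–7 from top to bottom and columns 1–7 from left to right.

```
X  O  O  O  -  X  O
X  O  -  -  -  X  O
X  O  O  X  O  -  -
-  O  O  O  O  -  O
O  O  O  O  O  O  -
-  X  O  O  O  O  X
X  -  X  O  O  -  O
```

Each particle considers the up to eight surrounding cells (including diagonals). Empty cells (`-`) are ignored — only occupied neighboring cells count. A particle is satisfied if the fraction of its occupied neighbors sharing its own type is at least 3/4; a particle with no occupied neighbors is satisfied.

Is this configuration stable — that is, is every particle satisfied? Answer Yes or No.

(1,1)X 1/3 unhappy
(1,2)O 2/4 unhappy
(1,3)O 3/3 ok
(1,4)O 1/1 ok
(1,6)X 1/3 unhappy
(1,7)O 1/3 unhappy
(2,1)X 2/5 unhappy
(2,2)O 4/7 unhappy
(2,6)X 1/4 unhappy
(2,7)O 1/3 unhappy
(3,1)X 1/4 unhappy
(3,2)O 4/6 unhappy
(3,3)O 5/6 ok
(3,4)X 0/5 unhappy
(3,5)O 2/4 unhappy
(4,2)O 6/7 ok
(4,3)O 7/8 ok
(4,4)O 7/8 ok
(4,5)O 5/6 ok
(4,7)O 1/1 ok
(5,1)O 2/3 unhappy
(5,2)O 5/6 ok
(5,3)O 7/8 ok
(5,4)O 8/8 ok
(5,5)O 7/7 ok
(5,6)O 5/6 ok
(6,2)X 2/6 unhappy
(6,3)O 5/7 unhappy
(6,4)O 7/8 ok
(6,5)O 7/7 ok
(6,6)O 5/6 ok
(6,7)X 0/3 unhappy
(7,1)X 1/1 ok
(7,3)X 1/4 unhappy
(7,4)O 4/5 ok
(7,5)O 4/4 ok
(7,7)O 1/2 unhappy
For instance (1,1) has only 1/3 same-type neighbors, below 3/4.

No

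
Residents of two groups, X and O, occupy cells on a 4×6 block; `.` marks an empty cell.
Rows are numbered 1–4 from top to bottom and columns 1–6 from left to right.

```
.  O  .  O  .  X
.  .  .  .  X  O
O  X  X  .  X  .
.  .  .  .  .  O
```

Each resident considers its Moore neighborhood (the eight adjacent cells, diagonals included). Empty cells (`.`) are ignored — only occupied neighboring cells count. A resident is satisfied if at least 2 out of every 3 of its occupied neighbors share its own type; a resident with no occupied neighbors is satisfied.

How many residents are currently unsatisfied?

(1,2)O 0/0 ✓
(1,4)O 0/1 ✗
(1,6)X 1/2 ✗
(2,5)X 2/4 ✗
(2,6)O 0/3 ✗
(3,1)O 0/1 ✗
(3,2)X 1/2 ✗
(3,3)X 1/1 ✓
(3,5)X 1/3 ✗
(4,6)O 0/1 ✗
Unsatisfied: (1,4), (1,6), (2,5), (2,6), (3,1), (3,2), (3,5), (4,6) — 8 in total.

8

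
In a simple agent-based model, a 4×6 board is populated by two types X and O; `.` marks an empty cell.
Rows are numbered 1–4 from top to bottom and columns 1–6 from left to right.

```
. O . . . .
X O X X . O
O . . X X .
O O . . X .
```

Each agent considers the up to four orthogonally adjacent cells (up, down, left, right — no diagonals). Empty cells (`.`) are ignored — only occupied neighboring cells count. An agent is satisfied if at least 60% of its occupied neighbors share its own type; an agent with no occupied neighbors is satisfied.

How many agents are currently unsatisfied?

4

Row 1: (1,2)O 1/1 ok
Row 2: (2,1)X 0/2 unhappy · (2,2)O 1/3 unhappy · (2,3)X 1/2 unhappy · (2,4)X 2/2 ok · (2,6)O 0/0 ok
Row 3: (3,1)O 1/2 unhappy · (3,4)X 2/2 ok · (3,5)X 2/2 ok
Row 4: (4,1)O 2/2 ok · (4,2)O 1/1 ok · (4,5)X 1/1 ok
Unsatisfied: (2,1), (2,2), (2,3), (3,1) — 4 in total.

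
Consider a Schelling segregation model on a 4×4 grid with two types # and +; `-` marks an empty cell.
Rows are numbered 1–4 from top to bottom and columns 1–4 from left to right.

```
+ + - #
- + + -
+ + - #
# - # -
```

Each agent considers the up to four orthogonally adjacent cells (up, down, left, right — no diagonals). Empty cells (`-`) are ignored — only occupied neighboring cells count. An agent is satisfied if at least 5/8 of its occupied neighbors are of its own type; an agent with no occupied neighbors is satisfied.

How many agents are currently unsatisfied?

2

Row 1: (1,1)+ 1/1 ✓ · (1,2)+ 2/2 ✓ · (1,4)# 0/0 ✓
Row 2: (2,2)+ 3/3 ✓ · (2,3)+ 1/1 ✓
Row 3: (3,1)+ 1/2 ✗ · (3,2)+ 2/2 ✓ · (3,4)# 0/0 ✓
Row 4: (4,1)# 0/1 ✗ · (4,3)# 0/0 ✓
Unsatisfied: (3,1), (4,1) — 2 in total.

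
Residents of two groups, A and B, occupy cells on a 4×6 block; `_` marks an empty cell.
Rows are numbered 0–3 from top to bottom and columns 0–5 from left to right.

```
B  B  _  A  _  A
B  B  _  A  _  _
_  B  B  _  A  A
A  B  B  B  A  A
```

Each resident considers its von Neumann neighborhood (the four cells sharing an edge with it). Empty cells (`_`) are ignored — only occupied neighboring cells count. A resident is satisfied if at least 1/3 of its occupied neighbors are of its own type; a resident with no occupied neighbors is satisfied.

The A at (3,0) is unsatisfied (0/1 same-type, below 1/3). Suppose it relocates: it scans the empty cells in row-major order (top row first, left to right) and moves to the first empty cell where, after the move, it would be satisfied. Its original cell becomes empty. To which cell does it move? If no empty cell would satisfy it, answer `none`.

Vacating (3,0). Empty cells in order:
  (0,2): 1/2 same-type → satisfied — stop here.

(0,2)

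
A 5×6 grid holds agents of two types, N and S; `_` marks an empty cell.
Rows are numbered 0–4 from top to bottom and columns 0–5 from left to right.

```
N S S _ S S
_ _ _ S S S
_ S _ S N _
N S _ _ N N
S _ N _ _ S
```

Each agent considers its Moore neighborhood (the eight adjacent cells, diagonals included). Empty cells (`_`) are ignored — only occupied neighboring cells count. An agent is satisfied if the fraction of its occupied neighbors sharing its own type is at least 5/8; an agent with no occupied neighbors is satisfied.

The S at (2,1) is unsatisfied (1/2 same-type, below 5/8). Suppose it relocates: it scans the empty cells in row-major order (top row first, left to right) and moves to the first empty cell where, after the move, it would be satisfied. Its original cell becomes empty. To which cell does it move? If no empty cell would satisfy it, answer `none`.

Vacating (2,1). Empty cells in order:
  (0,3): 4/4 same-type → satisfied — stop here.

(0,3)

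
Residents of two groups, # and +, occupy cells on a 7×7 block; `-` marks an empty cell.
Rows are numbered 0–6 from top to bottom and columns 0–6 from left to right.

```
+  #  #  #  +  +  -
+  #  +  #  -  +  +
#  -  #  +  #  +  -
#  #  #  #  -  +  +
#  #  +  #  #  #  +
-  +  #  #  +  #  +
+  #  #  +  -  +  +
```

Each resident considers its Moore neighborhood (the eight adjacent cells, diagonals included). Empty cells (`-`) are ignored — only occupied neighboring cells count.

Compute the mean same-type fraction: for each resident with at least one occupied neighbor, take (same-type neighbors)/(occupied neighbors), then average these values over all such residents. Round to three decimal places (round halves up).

(0,0)+ 1/3
(0,1)# 2/5
(0,2)# 4/5
(0,3)# 2/4
(0,4)+ 2/4
(0,5)+ 3/3
(1,0)+ 1/4
(1,1)# 4/7
(1,2)+ 1/7
(1,3)# 4/7
(1,5)+ 4/5
(1,6)+ 3/3
(2,0)# 3/4
(2,2)# 5/7
(2,3)+ 1/6
(2,4)# 2/6
(2,5)+ 4/5
(3,0)# 4/4
(3,1)# 6/7
(3,2)# 5/7
(3,3)# 5/7
(3,5)+ 3/6
(3,6)+ 3/4
(4,0)# 3/4
(4,1)# 5/7
(4,2)+ 1/8
(4,3)# 5/7
(4,4)# 5/7
(4,5)# 2/7
(4,6)+ 3/5
(5,1)+ 2/7
(5,2)# 5/8
(5,3)# 4/7
(5,4)+ 2/7
(5,5)# 2/7
(5,6)+ 3/5
(6,0)+ 1/2
(6,1)# 2/4
(6,2)# 3/5
(6,3)+ 1/4
(6,5)+ 3/4
(6,6)+ 2/3
Sum over 42 residents: 1/3 + 2/5 + 4/5 + 2/4 + 2/4 + 3/3 + 1/4 + 4/7 + 1/7 + 4/7 + 4/5 + 3/3 + 3/4 + 5/7 + 1/6 + 2/6 + 4/5 + 4/4 + 6/7 + 5/7 + 5/7 + 3/6 + 3/4 + 3/4 + 5/7 + 1/8 + 5/7 + 5/7 + 2/7 + 3/5 + 2/7 + 5/8 + 4/7 + 2/7 + 2/7 + 3/5 + 1/2 + 2/4 + 3/5 + 1/4 + 3/4 + 2/3 = 3359/140; mean = 3359/140 ÷ 42 = 3359/5880 = 0.571258… → 0.571.

0.571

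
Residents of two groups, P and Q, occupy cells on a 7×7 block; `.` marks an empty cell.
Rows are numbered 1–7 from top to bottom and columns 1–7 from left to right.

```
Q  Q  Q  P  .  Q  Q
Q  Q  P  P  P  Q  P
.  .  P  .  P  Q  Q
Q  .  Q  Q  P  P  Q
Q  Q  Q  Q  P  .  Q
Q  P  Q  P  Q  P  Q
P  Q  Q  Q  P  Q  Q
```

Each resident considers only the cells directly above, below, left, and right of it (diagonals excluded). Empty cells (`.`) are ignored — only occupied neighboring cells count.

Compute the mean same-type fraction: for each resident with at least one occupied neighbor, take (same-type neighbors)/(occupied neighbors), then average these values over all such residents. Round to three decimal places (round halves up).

0.560

(1,1)Q 2/2
(1,2)Q 3/3
(1,3)Q 1/3
(1,4)P 1/2
(1,6)Q 2/2
(1,7)Q 1/2
(2,1)Q 2/2
(2,2)Q 2/3
(2,3)P 2/4
(2,4)P 3/3
(2,5)P 2/3
(2,6)Q 2/4
(2,7)P 0/3
(3,3)P 1/2
(3,5)P 2/3
(3,6)Q 2/4
(3,7)Q 2/3
(4,1)Q 1/1
(4,3)Q 2/3
(4,4)Q 2/3
(4,5)P 3/4
(4,6)P 1/3
(4,7)Q 2/3
(5,1)Q 3/3
(5,2)Q 2/3
(5,3)Q 4/4
(5,4)Q 2/4
(5,5)P 1/3
(5,7)Q 2/2
(6,1)Q 1/3
(6,2)P 0/4
(6,3)Q 2/4
(6,4)P 0/4
(6,5)Q 0/4
(6,6)P 0/3
(6,7)Q 2/3
(7,1)P 0/2
(7,2)Q 1/3
(7,3)Q 3/3
(7,4)Q 1/3
(7,5)P 0/3
(7,6)Q 1/3
(7,7)Q 2/2
Sum over 43 residents: 2/2 + 3/3 + 1/3 + 1/2 + 2/2 + 1/2 + 2/2 + 2/3 + 2/4 + 3/3 + 2/3 + 2/4 + 0/3 + 1/2 + 2/3 + 2/4 + 2/3 + 1/1 + 2/3 + 2/3 + 3/4 + 1/3 + 2/3 + 3/3 + 2/3 + 4/4 + 2/4 + 1/3 + 2/2 + 1/3 + 0/4 + 2/4 + 0/4 + 0/4 + 0/3 + 2/3 + 0/2 + 1/3 + 3/3 + 1/3 + 0/3 + 1/3 + 2/2 = 289/12; mean = 289/12 ÷ 43 = 289/516 = 0.560077… → 0.560.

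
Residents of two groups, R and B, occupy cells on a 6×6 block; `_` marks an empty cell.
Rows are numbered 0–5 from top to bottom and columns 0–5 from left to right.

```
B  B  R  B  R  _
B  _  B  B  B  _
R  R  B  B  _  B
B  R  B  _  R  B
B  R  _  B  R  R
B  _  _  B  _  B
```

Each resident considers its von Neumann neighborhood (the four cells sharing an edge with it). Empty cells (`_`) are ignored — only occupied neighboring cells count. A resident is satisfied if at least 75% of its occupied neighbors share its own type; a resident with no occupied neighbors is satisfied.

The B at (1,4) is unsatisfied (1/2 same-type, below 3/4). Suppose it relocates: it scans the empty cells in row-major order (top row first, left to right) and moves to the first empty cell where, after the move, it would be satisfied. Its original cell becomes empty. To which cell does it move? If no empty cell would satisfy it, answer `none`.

Vacating (1,4). Empty cells in order:
  (0,5): 0/1 same-type → still unsatisfied.
  (1,1): 3/4 same-type → satisfied — stop here.

(1,1)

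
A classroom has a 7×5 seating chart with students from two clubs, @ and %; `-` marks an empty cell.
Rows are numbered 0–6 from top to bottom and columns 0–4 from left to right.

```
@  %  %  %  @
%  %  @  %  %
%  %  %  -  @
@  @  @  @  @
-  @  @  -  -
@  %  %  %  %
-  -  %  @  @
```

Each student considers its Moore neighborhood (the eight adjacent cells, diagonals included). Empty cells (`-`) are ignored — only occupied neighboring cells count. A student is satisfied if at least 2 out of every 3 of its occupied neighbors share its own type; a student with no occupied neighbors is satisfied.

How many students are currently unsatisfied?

21

(0,0)@ 0/3 not
(0,1)% 3/5 not
(0,2)% 4/5 satisfied
(0,3)% 3/5 not
(0,4)@ 0/3 not
(1,0)% 4/5 satisfied
(1,1)% 6/8 satisfied
(1,2)@ 0/7 not
(1,3)% 4/7 not
(1,4)% 2/4 not
(2,0)% 3/5 not
(2,1)% 4/8 not
(2,2)% 3/7 not
(2,4)@ 2/4 not
(3,0)@ 2/4 not
(3,1)@ 4/7 not
(3,2)@ 4/6 satisfied
(3,3)@ 4/5 satisfied
(3,4)@ 2/2 satisfied
(4,1)@ 5/7 satisfied
(4,2)@ 4/7 not
(5,0)@ 1/2 not
(5,1)% 2/5 not
(5,2)% 3/6 not
(5,3)% 3/6 not
(5,4)% 1/3 not
(6,2)% 3/4 satisfied
(6,3)@ 1/5 not
(6,4)@ 1/3 not
Unsatisfied: (0,0), (0,1), (0,3), (0,4), (1,2), (1,3), (1,4), (2,0), (2,1), (2,2), (2,4), (3,0), (3,1), (4,2), (5,0), (5,1), (5,2), (5,3), (5,4), (6,3), (6,4) — 21 in total.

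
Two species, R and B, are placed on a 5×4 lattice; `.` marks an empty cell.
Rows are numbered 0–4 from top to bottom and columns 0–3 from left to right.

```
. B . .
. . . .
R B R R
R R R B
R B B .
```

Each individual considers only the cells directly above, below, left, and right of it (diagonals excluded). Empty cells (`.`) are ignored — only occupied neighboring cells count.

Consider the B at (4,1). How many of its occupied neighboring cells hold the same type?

1

Occupied neighbors of (4,1): (3,1)=R, (4,0)=R, (4,2)=B.
Same type (B): 1 of 3.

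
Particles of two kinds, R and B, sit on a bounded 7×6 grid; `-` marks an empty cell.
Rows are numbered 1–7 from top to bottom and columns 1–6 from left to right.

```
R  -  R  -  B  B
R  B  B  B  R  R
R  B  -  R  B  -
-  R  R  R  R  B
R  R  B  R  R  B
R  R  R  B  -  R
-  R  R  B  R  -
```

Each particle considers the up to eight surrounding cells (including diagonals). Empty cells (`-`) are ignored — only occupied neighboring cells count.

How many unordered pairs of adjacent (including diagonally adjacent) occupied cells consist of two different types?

42

Scan each occupied cell's neighbors to the right and below (and the two forward diagonals) so each pair is counted once.
Row 1: R(1,1)–R(2,1)= R(1,1)–B(2,2)≠ R(1,3)–B(2,3)≠ R(1,3)–B(2,4)≠ R(1,3)–B(2,2)≠ B(1,5)–B(1,6)= B(1,5)–R(2,5)≠ B(1,5)–R(2,6)≠ B(1,5)–B(2,4)= B(1,6)–R(2,6)≠ B(1,6)–R(2,5)≠  → 8/11 unlike.
Row 2: R(2,1)–B(2,2)≠ R(2,1)–R(3,1)= R(2,1)–B(3,2)≠ B(2,2)–B(2,3)= B(2,2)–B(3,2)= B(2,2)–R(3,1)≠ B(2,3)–B(2,4)= B(2,3)–R(3,4)≠ B(2,3)–B(3,2)= B(2,4)–R(2,5)≠ B(2,4)–R(3,4)≠ B(2,4)–B(3,5)= R(2,5)–R(2,6)= R(2,5)–B(3,5)≠ R(2,5)–R(3,4)= R(2,6)–B(3,5)≠  → 8/16 unlike.
Row 3: R(3,1)–B(3,2)≠ R(3,1)–R(4,2)= B(3,2)–R(4,2)≠ B(3,2)–R(4,3)≠ R(3,4)–B(3,5)≠ R(3,4)–R(4,4)= R(3,4)–R(4,5)= R(3,4)–R(4,3)= B(3,5)–R(4,5)≠ B(3,5)–B(4,6)= B(3,5)–R(4,4)≠  → 6/11 unlike.
Row 4: R(4,2)–R(4,3)= R(4,2)–R(5,2)= R(4,2)–B(5,3)≠ R(4,2)–R(5,1)= R(4,3)–R(4,4)= R(4,3)–B(5,3)≠ R(4,3)–R(5,4)= R(4,3)–R(5,2)= R(4,4)–R(4,5)= R(4,4)–R(5,4)= R(4,4)–R(5,5)= R(4,4)–B(5,3)≠ R(4,5)–B(4,6)≠ R(4,5)–R(5,5)= R(4,5)–B(5,6)≠ R(4,5)–R(5,4)= B(4,6)–B(5,6)= B(4,6)–R(5,5)≠  → 6/18 unlike.
Row 5: R(5,1)–R(5,2)= R(5,1)–R(6,1)= R(5,1)–R(6,2)= R(5,2)–B(5,3)≠ R(5,2)–R(6,2)= R(5,2)–R(6,3)= R(5,2)–R(6,1)= B(5,3)–R(5,4)≠ B(5,3)–R(6,3)≠ B(5,3)–B(6,4)= B(5,3)–R(6,2)≠ R(5,4)–R(5,5)= R(5,4)–B(6,4)≠ R(5,4)–R(6,3)= R(5,5)–B(5,6)≠ R(5,5)–R(6,6)= R(5,5)–B(6,4)≠ B(5,6)–R(6,6)≠  → 8/18 unlike.
Row 6: R(6,1)–R(6,2)= R(6,1)–R(7,2)= R(6,2)–R(6,3)= R(6,2)–R(7,2)= R(6,2)–R(7,3)= R(6,3)–B(6,4)≠ R(6,3)–R(7,3)= R(6,3)–B(7,4)≠ R(6,3)–R(7,2)= B(6,4)–B(7,4)= B(6,4)–R(7,5)≠ B(6,4)–R(7,3)≠ R(6,6)–R(7,5)=  → 4/13 unlike.
Row 7: R(7,2)–R(7,3)= R(7,3)–B(7,4)≠ B(7,4)–R(7,5)≠  → 2/3 unlike.
Total adjacent occupied pairs: 90; unlike-type pairs: 42.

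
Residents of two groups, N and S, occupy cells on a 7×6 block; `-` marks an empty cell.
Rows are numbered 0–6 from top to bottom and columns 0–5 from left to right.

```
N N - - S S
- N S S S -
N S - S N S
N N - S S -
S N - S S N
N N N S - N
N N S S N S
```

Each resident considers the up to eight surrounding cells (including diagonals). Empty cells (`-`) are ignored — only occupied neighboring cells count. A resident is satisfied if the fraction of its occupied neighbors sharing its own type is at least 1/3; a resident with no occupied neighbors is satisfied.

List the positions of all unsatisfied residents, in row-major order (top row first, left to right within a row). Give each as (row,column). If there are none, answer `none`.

(2,1), (2,4), (4,0), (6,4), (6,5)

(0,0)N 2/2 ok
(0,1)N 2/3 ok
(0,4)S 3/3 ok
(0,5)S 2/2 ok
(1,1)N 3/5 ok
(1,2)S 3/5 ok
(1,3)S 4/5 ok
(1,4)S 5/6 ok
(2,0)N 3/4 ok
(2,1)S 1/5 unhappy
(2,3)S 5/6 ok
(2,4)N 0/6 unhappy
(2,5)S 2/3 ok
(3,0)N 3/5 ok
(3,1)N 3/5 ok
(3,3)S 4/5 ok
(3,4)S 5/7 ok
(4,0)S 0/5 unhappy
(4,1)N 5/6 ok
(4,3)S 4/5 ok
(4,4)S 4/6 ok
(4,5)N 1/3 ok
(5,0)N 4/5 ok
(5,1)N 5/7 ok
(5,2)N 3/7 ok
(5,3)S 4/6 ok
(5,5)N 2/4 ok
(6,0)N 3/3 ok
(6,1)N 4/5 ok
(6,2)S 2/5 ok
(6,3)S 2/4 ok
(6,4)N 1/4 unhappy
(6,5)S 0/2 unhappy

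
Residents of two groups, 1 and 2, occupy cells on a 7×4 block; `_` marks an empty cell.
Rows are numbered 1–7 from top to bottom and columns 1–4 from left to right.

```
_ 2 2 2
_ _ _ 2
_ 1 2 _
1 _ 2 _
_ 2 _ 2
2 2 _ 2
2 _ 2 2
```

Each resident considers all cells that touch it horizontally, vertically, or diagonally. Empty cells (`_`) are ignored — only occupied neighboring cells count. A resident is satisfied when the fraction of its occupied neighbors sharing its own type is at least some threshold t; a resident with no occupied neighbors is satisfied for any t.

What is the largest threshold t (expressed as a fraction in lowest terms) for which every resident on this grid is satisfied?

Row 1: (1,2)2 1/1 · (1,3)2 3/3 · (1,4)2 2/2
Row 2: (2,4)2 3/3
Row 3: (3,2)1 1/3 · (3,3)2 2/3
Row 4: (4,1)1 1/2 · (4,3)2 3/4
Row 5: (5,2)2 3/4 · (5,4)2 2/2
Row 6: (6,1)2 3/3 · (6,2)2 4/4 · (6,4)2 3/3
Row 7: (7,1)2 2/2 · (7,3)2 3/3 · (7,4)2 2/2
The smallest same-type fraction is 1/3 at (3,2), which reduces to 1/3. Any threshold above that leaves this resident unsatisfied.

1/3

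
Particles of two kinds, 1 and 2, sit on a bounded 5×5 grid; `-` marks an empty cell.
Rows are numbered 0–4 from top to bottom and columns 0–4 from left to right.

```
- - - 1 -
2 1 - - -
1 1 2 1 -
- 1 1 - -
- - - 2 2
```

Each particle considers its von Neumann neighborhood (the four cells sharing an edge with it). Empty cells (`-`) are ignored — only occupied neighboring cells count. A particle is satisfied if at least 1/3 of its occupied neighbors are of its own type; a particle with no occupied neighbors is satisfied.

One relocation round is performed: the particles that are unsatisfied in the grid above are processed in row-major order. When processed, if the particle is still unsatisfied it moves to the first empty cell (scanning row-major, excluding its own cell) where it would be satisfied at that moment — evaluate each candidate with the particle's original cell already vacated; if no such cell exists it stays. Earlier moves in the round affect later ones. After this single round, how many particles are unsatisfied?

0

Initially unsatisfied (in order): (1,0), (2,2), (2,3).
  (1,0) → (0,0).
  (2,2) → (0,1).
  (2,3): now satisfied by earlier moves; stays.
Resulting grid:
2 2 - 1 -
- 1 - - -
1 1 - 1 -
- 1 1 - -
- - - 2 2
All satisfied now.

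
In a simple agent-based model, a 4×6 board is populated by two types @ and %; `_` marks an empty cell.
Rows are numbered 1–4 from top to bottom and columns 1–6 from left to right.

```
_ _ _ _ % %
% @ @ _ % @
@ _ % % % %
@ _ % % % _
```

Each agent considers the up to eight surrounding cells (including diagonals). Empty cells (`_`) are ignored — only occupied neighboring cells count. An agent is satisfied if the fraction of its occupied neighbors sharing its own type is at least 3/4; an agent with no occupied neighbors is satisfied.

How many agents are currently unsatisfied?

(1,5)% 2/3 unhappy
(1,6)% 2/3 unhappy
(2,1)% 0/2 unhappy
(2,2)@ 2/4 unhappy
(2,3)@ 1/3 unhappy
(2,5)% 5/6 ok
(2,6)@ 0/5 unhappy
(3,1)@ 2/3 unhappy
(3,3)% 3/5 unhappy
(3,4)% 6/7 ok
(3,5)% 5/6 ok
(3,6)% 3/4 ok
(4,1)@ 1/1 ok
(4,3)% 3/3 ok
(4,4)% 5/5 ok
(4,5)% 4/4 ok
Unsatisfied: (1,5), (1,6), (2,1), (2,2), (2,3), (2,6), (3,1), (3,3) — 8 in total.

8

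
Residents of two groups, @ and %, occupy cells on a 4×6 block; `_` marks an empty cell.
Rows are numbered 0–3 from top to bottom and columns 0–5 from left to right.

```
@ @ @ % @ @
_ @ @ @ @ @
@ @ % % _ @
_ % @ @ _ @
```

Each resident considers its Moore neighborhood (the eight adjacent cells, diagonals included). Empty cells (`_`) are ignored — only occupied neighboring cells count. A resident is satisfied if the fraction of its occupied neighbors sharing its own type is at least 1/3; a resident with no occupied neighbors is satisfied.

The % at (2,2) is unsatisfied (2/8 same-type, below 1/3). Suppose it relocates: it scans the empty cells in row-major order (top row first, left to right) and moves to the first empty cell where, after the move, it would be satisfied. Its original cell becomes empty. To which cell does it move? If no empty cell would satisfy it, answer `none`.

(3,0)

Vacating (2,2). Empty cells in order:
  (1,0): 0/5 same-type → still unsatisfied.
  (2,4): 1/7 same-type → still unsatisfied.
  (3,0): 1/3 same-type → satisfied — stop here.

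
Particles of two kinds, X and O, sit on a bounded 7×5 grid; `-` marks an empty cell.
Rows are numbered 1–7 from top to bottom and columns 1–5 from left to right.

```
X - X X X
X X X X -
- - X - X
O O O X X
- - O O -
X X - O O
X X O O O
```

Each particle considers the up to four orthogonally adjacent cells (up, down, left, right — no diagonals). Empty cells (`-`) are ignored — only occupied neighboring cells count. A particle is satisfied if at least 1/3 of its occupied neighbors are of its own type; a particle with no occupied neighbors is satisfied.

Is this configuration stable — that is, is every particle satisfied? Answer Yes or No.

(1,1)X 1/1 ok
(1,3)X 2/2 ok
(1,4)X 3/3 ok
(1,5)X 1/1 ok
(2,1)X 2/2 ok
(2,2)X 2/2 ok
(2,3)X 4/4 ok
(2,4)X 2/2 ok
(3,3)X 1/2 ok
(3,5)X 1/1 ok
(4,1)O 1/1 ok
(4,2)O 2/2 ok
(4,3)O 2/4 ok
(4,4)X 1/3 ok
(4,5)X 2/2 ok
(5,3)O 2/2 ok
(5,4)O 2/3 ok
(6,1)X 2/2 ok
(6,2)X 2/2 ok
(6,4)O 3/3 ok
(6,5)O 2/2 ok
(7,1)X 2/2 ok
(7,2)X 2/3 ok
(7,3)O 1/2 ok
(7,4)O 3/3 ok
(7,5)O 2/2 ok
All meet the threshold, so the configuration is stable.

Yes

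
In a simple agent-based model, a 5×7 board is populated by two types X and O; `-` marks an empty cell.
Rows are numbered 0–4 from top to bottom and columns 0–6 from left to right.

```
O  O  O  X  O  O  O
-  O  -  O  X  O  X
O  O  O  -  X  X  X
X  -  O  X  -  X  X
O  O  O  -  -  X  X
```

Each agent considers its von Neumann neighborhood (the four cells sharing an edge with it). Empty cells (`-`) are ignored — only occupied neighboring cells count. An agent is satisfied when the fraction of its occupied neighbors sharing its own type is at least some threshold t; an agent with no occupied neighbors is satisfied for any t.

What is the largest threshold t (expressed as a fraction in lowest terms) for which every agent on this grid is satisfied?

Row 0: (0,0)O 1/1 · (0,1)O 3/3 · (0,2)O 1/2 · (0,3)X 0/3 · (0,4)O 1/3 · (0,5)O 3/3 · (0,6)O 1/2
Row 1: (1,1)O 2/2 · (1,3)O 0/2 · (1,4)X 1/4 · (1,5)O 1/4 · (1,6)X 1/3
Row 2: (2,0)O 1/2 · (2,1)O 3/3 · (2,2)O 2/2 · (2,4)X 2/2 · (2,5)X 3/4 · (2,6)X 3/3
Row 3: (3,0)X 0/2 · (3,2)O 2/3 · (3,3)X 0/1 · (3,5)X 3/3 · (3,6)X 3/3
Row 4: (4,0)O 1/2 · (4,1)O 2/2 · (4,2)O 2/2 · (4,5)X 2/2 · (4,6)X 2/2
The smallest same-type fraction is 0/3 at (0,3), which reduces to 0/1. Any threshold above that leaves this agent unsatisfied.

0/1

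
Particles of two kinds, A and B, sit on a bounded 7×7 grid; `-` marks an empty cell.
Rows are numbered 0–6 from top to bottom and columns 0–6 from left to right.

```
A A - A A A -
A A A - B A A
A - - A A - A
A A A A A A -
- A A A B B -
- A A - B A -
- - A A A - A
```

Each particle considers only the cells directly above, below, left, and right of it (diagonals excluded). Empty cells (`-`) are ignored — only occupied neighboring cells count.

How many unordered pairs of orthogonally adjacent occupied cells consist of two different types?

9

Scan each occupied cell's neighbors to the right and below so each pair is counted once.
From row 0: 1 unlike of 7 pairs (running 1/7).
From row 1: 2 unlike of 7 pairs (running 3/14).
From row 2: 0 unlike of 4 pairs (running 3/18).
From row 3: 2 unlike of 10 pairs (running 5/28).
From row 4: 2 unlike of 8 pairs (running 7/36).
From row 5: 2 unlike of 4 pairs (running 9/40).
From row 6: 0 unlike of 2 pairs (running 9/42).
Total adjacent occupied pairs: 42; unlike-type pairs: 9.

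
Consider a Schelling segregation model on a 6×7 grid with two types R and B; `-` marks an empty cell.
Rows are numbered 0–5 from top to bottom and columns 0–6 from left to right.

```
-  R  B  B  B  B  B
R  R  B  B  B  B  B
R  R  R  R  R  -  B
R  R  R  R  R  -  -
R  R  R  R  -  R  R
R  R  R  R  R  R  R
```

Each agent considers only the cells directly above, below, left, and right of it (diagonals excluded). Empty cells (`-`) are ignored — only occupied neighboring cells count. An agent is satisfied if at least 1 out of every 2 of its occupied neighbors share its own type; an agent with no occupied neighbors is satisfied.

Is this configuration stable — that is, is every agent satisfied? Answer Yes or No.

Row 0: (0,1)R 1/2 satisfied · (0,2)B 2/3 satisfied · (0,3)B 3/3 satisfied · (0,4)B 3/3 satisfied · (0,5)B 3/3 satisfied · (0,6)B 2/2 satisfied
Row 1: (1,0)R 2/2 satisfied · (1,1)R 3/4 satisfied · (1,2)B 2/4 satisfied · (1,3)B 3/4 satisfied · (1,4)B 3/4 satisfied · (1,5)B 3/3 satisfied · (1,6)B 3/3 satisfied
Row 2: (2,0)R 3/3 satisfied · (2,1)R 4/4 satisfied · (2,2)R 3/4 satisfied · (2,3)R 3/4 satisfied · (2,4)R 2/3 satisfied · (2,6)B 1/1 satisfied
Row 3: (3,0)R 3/3 satisfied · (3,1)R 4/4 satisfied · (3,2)R 4/4 satisfied · (3,3)R 4/4 satisfied · (3,4)R 2/2 satisfied
Row 4: (4,0)R 3/3 satisfied · (4,1)R 4/4 satisfied · (4,2)R 4/4 satisfied · (4,3)R 3/3 satisfied · (4,5)R 2/2 satisfied · (4,6)R 2/2 satisfied
Row 5: (5,0)R 2/2 satisfied · (5,1)R 3/3 satisfied · (5,2)R 3/3 satisfied · (5,3)R 3/3 satisfied · (5,4)R 2/2 satisfied · (5,5)R 3/3 satisfied · (5,6)R 2/2 satisfied
All meet the threshold, so the configuration is stable.

Yes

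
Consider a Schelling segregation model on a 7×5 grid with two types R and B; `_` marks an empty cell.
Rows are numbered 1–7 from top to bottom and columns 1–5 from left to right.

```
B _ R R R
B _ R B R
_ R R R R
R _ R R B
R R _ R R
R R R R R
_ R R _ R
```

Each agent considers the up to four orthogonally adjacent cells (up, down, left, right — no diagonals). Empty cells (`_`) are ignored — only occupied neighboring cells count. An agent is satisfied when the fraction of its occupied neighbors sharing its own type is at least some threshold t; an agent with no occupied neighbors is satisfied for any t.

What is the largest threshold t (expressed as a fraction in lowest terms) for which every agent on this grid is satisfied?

0/1

(1,1)B 1/1
(1,3)R 2/2
(1,4)R 2/3
(1,5)R 2/2
(2,1)B 1/1
(2,3)R 2/3
(2,4)B 0/4
(2,5)R 2/3
(3,2)R 1/1
(3,3)R 4/4
(3,4)R 3/4
(3,5)R 2/3
(4,1)R 1/1
(4,3)R 2/2
(4,4)R 3/4
(4,5)B 0/3
(5,1)R 3/3
(5,2)R 2/2
(5,4)R 3/3
(5,5)R 2/3
(6,1)R 2/2
(6,2)R 4/4
(6,3)R 3/3
(6,4)R 3/3
(6,5)R 3/3
(7,2)R 2/2
(7,3)R 2/2
(7,5)R 1/1
The smallest same-type fraction is 0/4 at (2,4), which reduces to 0/1. Any threshold above that leaves this agent unsatisfied.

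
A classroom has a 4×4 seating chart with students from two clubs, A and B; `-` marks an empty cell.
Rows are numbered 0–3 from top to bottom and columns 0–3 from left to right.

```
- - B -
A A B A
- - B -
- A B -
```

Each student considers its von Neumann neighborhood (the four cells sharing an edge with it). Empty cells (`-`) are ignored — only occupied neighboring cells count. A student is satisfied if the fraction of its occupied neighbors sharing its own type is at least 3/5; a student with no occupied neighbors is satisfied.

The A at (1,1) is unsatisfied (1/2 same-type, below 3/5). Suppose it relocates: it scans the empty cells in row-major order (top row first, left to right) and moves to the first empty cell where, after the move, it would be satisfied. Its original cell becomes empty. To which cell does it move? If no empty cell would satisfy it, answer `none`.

(0,0)

Vacating (1,1). Empty cells in order:
  (0,0): 1/1 same-type → satisfied — stop here.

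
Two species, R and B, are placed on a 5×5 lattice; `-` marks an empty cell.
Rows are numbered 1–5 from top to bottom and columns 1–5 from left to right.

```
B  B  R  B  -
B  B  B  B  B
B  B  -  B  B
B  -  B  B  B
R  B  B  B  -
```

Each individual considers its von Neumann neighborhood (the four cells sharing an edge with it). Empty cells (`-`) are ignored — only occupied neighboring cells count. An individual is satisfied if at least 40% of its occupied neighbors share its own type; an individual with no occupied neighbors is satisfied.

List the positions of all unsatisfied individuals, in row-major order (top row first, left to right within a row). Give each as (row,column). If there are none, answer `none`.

Row 1: (1,1)B 2/2 ok · (1,2)B 2/3 ok · (1,3)R 0/3 unhappy · (1,4)B 1/2 ok
Row 2: (2,1)B 3/3 ok · (2,2)B 4/4 ok · (2,3)B 2/3 ok · (2,4)B 4/4 ok · (2,5)B 2/2 ok
Row 3: (3,1)B 3/3 ok · (3,2)B 2/2 ok · (3,4)B 3/3 ok · (3,5)B 3/3 ok
Row 4: (4,1)B 1/2 ok · (4,3)B 2/2 ok · (4,4)B 4/4 ok · (4,5)B 2/2 ok
Row 5: (5,1)R 0/2 unhappy · (5,2)B 1/2 ok · (5,3)B 3/3 ok · (5,4)B 2/2 ok

(1,3), (5,1)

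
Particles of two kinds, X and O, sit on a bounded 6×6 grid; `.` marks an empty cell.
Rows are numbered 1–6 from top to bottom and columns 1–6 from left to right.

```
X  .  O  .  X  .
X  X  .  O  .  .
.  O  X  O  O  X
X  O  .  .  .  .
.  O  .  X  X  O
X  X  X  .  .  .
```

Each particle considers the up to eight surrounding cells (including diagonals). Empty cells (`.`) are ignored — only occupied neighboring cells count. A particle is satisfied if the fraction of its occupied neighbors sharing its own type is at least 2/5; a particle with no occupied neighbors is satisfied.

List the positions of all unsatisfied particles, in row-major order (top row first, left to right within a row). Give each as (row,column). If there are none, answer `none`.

(1,5), (3,2), (3,3), (3,6), (4,1), (5,2), (5,6)

Row 1: (1,1)X 2/2 ok · (1,3)O 1/2 ok · (1,5)X 0/1 unhappy
Row 2: (2,1)X 2/3 ok · (2,2)X 3/5 ok · (2,4)O 3/5 ok
Row 3: (3,2)O 1/5 unhappy · (3,3)X 1/5 unhappy · (3,4)O 2/3 ok · (3,5)O 2/3 ok · (3,6)X 0/1 unhappy
Row 4: (4,1)X 0/3 unhappy · (4,2)O 2/4 ok
Row 5: (5,2)O 1/5 unhappy · (5,4)X 2/2 ok · (5,5)X 1/2 ok · (5,6)O 0/1 unhappy
Row 6: (6,1)X 1/2 ok · (6,2)X 2/3 ok · (6,3)X 2/3 ok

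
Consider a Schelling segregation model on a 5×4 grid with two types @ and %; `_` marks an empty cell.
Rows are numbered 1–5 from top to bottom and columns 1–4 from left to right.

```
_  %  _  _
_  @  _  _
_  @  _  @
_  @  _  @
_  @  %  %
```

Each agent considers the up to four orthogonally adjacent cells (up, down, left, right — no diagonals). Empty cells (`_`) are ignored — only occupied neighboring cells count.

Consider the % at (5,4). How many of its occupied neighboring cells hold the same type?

Occupied neighbors of (5,4): (4,4)=@, (5,3)=%.
Same type (%): 1 of 2.

1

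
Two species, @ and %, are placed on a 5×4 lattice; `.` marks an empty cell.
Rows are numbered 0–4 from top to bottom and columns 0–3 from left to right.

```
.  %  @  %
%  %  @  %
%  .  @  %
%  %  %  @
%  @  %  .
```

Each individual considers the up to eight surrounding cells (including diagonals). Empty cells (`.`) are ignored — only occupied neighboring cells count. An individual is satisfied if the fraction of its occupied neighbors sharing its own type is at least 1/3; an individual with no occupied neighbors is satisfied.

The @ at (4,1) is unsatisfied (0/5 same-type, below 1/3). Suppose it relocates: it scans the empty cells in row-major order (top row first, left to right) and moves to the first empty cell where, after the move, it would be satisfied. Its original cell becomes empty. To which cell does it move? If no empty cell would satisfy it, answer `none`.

(4,3)

Vacating (4,1). Empty cells in order:
  (0,0): 0/3 same-type → still unsatisfied.
  (2,1): 2/8 same-type → still unsatisfied.
  (4,3): 1/3 same-type → satisfied — stop here.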